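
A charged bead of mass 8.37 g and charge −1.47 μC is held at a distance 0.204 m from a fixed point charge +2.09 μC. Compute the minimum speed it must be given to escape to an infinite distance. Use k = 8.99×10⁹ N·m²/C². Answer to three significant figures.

5.69 m/s

To just escape, total mechanical energy must reach zero at infinity: ½mv²_min + U = 0, so ½mv²_min = −U = |kQq|/r.
|U| = |kQq|/r = (8.99×10⁹ N·m²/C²)(2.09×10⁻⁶)(1.47×10⁻⁶)/(0.204) = 0.135 J.
v_min = √(2|U|/m) = √(2·0.135/8.37×10⁻³) = 5.69 m/s.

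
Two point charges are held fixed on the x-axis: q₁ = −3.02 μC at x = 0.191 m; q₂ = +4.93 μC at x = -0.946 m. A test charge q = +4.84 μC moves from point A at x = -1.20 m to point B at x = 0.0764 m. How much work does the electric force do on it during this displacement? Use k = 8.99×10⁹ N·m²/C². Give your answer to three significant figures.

1.69 J

The work done by the electric force is W_field = −ΔU = −q(V_B − V_A) = q(V_A − V_B).
At A: distances to the source charges are 1.39 m, 0.254 m; V_A = Σ kqᵢ/rᵢ = 1.55×10⁵ V.
At B: distances to the source charges are 0.115 m, 1.02 m; V_B = Σ kqᵢ/rᵢ = -1.94×10⁵ V.
ΔV = V_B − V_A = -3.49×10⁵ V.
W_field = −qΔV = −(4.84×10⁻⁶ C)(-3.49×10⁵ V) = 1.69 J.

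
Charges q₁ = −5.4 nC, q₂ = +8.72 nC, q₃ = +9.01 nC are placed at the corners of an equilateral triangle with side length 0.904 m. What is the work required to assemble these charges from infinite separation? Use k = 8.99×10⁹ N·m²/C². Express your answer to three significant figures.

-1.71×10⁻⁷ J

The work to assemble the configuration equals its total potential energy, U = Σ kqᵢqⱼ/rᵢⱼ over all pairs.
All three pair separations equal the side length, 0.904 m.
U = (-4.68×10⁻⁷) + (-4.84×10⁻⁷) + (7.81×10⁻⁷) = -1.71×10⁻⁷ J.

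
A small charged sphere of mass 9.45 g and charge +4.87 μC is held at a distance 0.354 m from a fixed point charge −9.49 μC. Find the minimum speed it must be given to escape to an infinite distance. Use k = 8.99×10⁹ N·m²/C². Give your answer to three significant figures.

To just escape, total mechanical energy must reach zero at infinity: ½mv²_min + U = 0, so ½mv²_min = −U = |kQq|/r.
|U| = |kQq|/r = (8.99×10⁹ N·m²/C²)(9.49×10⁻⁶)(4.87×10⁻⁶)/(0.354) = 1.17 J.
v_min = √(2|U|/m) = √(2·1.17/9.45×10⁻³) = 15.8 m/s.

15.8 m/s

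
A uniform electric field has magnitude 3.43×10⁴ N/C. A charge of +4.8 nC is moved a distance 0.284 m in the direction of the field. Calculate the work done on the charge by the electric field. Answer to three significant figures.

The potential change for a displacement 0.284 m in the direction of the field is ΔV = −Ed = -9740 V.
W_field = −qΔV = 4.68×10⁻⁵ J.

4.68×10⁻⁵ J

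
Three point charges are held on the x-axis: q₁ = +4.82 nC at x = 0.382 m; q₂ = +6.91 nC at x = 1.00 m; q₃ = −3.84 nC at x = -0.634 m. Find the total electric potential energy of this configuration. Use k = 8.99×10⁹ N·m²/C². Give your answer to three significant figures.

The work to assemble the configuration equals its total potential energy, U = Σ kqᵢqⱼ/rᵢⱼ over all pairs.
Pair separations: r₁₂ = 0.618 m, r₁₃ = 1.02 m, r₂₃ = 1.63 m.
U = (4.85×10⁻⁷) + (-1.64×10⁻⁷) + (-1.46×10⁻⁷) = 1.75×10⁻⁷ J.

1.75×10⁻⁷ J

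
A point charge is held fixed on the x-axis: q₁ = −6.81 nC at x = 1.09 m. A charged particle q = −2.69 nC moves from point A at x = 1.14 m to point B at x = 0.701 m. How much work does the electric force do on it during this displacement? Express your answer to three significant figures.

2.87×10⁻⁶ J

The work done by the electric force is W_field = −ΔU = −q(V_B − V_A) = q(V_A − V_B).
At A: distance to the source charge is 0.0500 m; V_A = kq₁/r = -1220 V.
At B: distance to the source charge is 0.389 m; V_B = kq₁/r = -157 V.
ΔV = V_B − V_A = 1070 V.
W_field = −qΔV = −(-2.69×10⁻⁹ C)(1070 V) = 2.87×10⁻⁶ J.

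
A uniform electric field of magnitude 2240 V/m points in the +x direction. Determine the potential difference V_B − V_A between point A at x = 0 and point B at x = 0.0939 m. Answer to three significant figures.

-210 V

In a uniform field, potential decreases in the direction of E: V_B − V_A = −E·Δx.
V_B − V_A = −(2240 V/m)(0.0939 m) = -210 V.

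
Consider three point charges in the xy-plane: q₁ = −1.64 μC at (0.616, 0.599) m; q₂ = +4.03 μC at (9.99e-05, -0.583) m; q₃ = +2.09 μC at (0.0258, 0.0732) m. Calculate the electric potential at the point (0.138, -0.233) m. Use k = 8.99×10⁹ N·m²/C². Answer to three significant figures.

The total potential is the scalar sum of each charge's contribution, V = Σ kqᵢ/rᵢ.
Distances from the field point to each charge: r₁ = 0.960 m, r₂ = 0.376 m, r₃ = 0.326 m.
V = k[(-1.64×10⁻⁶)/(0.960) + (4.03×10⁻⁶)/(0.376) + (2.09×10⁻⁶)/(0.326)] = 1.39×10⁵ V.

1.39×10⁵ V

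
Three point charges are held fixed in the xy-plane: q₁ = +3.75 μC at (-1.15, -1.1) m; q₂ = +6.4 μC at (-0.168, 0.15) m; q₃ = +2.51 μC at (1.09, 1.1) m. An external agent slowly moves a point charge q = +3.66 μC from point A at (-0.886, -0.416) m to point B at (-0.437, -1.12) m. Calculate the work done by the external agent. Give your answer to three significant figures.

For quasistatic motion the external work equals the change in potential energy: W_ext = qΔV = q(V_B − V_A).
At A: distances to the source charges are 0.733 m, 0.914 m, 2.49 m; V_A = Σ kqᵢ/rᵢ = 1.18×10⁵ V.
At B: distances to the source charges are 0.713 m, 1.30 m, 2.69 m; V_B = Σ kqᵢ/rᵢ = 1.00×10⁵ V.
ΔV = V_B − V_A = -1.80×10⁴ V.
W_ext = qΔV = (3.66×10⁻⁶ C)(-1.80×10⁴ V) = -0.0659 J.

-0.0659 J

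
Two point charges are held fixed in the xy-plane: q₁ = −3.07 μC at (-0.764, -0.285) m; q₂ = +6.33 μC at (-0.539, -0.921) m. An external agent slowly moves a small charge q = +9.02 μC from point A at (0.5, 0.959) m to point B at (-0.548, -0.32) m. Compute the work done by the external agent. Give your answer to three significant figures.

For quasistatic motion the external work equals the change in potential energy: W_ext = qΔV = q(V_B − V_A).
At A: distances to the source charges are 1.77 m, 2.15 m; V_A = Σ kqᵢ/rᵢ = 1.09×10⁴ V.
At B: distances to the source charges are 0.219 m, 0.601 m; V_B = Σ kqᵢ/rᵢ = -3.15×10⁴ V.
ΔV = V_B − V_A = -4.24×10⁴ V.
W_ext = qΔV = (9.02×10⁻⁶ C)(-4.24×10⁴ V) = -0.382 J.

-0.382 J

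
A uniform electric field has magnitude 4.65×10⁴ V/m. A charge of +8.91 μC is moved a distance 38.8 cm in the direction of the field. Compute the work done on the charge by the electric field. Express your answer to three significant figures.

The potential change for a displacement 38.8 cm in the direction of the field is ΔV = −Ed = -1.80×10⁴ V.
W_field = −qΔV = 0.161 J.

0.161 J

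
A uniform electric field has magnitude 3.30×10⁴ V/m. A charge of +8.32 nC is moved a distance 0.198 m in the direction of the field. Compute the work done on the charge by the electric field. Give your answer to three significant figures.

The potential change for a displacement 0.198 m in the direction of the field is ΔV = −Ed = -6530 V.
W_field = −qΔV = 5.44×10⁻⁵ J.

5.44×10⁻⁵ J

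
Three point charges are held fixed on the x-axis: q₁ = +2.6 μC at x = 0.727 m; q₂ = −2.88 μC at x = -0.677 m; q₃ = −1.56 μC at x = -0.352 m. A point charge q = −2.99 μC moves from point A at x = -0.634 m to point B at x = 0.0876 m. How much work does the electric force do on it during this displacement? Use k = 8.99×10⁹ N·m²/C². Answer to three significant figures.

1.81 J

The work done by the electric force is W_field = −ΔU = −q(V_B − V_A) = q(V_A − V_B).
At A: distances to the source charges are 1.36 m, 0.0430 m, 0.282 m; V_A = Σ kqᵢ/rᵢ = -6.35×10⁵ V.
At B: distances to the source charges are 0.639 m, 0.765 m, 0.440 m; V_B = Σ kqᵢ/rᵢ = -2.92×10⁴ V.
ΔV = V_B − V_A = 6.05×10⁵ V.
W_field = −qΔV = −(-2.99×10⁻⁶ C)(6.05×10⁵ V) = 1.81 J.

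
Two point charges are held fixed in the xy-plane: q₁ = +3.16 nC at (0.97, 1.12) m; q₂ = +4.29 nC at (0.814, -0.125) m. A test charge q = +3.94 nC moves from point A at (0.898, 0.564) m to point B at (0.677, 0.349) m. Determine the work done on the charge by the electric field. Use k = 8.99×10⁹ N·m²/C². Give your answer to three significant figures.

-2.51×10⁻⁸ J

The work done by the electric force is W_field = −ΔU = −q(V_B − V_A) = q(V_A − V_B).
At A: distances to the source charges are 0.561 m, 0.694 m; V_A = Σ kqᵢ/rᵢ = 106 V.
At B: distances to the source charges are 0.825 m, 0.493 m; V_B = Σ kqᵢ/rᵢ = 113 V.
ΔV = V_B − V_A = 6.37 V.
W_field = −qΔV = −(3.94×10⁻⁹ C)(6.37 V) = -2.51×10⁻⁸ J.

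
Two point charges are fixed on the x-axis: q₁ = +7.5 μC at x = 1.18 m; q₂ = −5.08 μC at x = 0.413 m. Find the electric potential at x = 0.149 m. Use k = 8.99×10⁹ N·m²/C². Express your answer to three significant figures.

Electric potential is a scalar, so the contributions from each charge add algebraically: V = Σ kqᵢ/rᵢ.
Distances from the field point to each charge: r₁ = 1.03 m, r₂ = 0.264 m.
V = k[(7.50×10⁻⁶)/(1.03) + (-5.08×10⁻⁶)/(0.264)] = -1.08×10⁵ V.

-1.08×10⁵ V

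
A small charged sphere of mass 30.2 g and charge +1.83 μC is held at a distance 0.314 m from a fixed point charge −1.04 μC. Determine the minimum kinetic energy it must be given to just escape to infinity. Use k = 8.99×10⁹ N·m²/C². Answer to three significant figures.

0.0545 J

To just escape, total mechanical energy must reach zero at infinity: ½mv²_min + U = 0, so ½mv²_min = −U = |kQq|/r.
|U| = |kQq|/r = (8.99×10⁹ N·m²/C²)(1.04×10⁻⁶)(1.83×10⁻⁶)/(0.314) = 0.0545 J.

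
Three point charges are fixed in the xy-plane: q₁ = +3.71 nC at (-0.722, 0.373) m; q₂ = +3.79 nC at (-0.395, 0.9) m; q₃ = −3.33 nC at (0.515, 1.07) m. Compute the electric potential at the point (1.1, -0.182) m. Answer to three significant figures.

The total potential is the scalar sum of each charge's contribution, V = Σ kqᵢ/rᵢ.
Distances from the field point to each charge: r₁ = 1.90 m, r₂ = 1.85 m, r₃ = 1.38 m.
V = k[(3.71×10⁻⁹)/(1.90) + (3.79×10⁻⁹)/(1.85) + (-3.33×10⁻⁹)/(1.38)] = 14.3 V.

14.3 V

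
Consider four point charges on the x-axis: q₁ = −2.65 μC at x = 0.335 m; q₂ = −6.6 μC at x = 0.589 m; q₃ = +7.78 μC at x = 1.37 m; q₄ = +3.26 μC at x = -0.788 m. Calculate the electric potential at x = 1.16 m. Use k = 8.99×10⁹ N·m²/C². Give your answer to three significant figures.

The total potential is the scalar sum of each charge's contribution, V = Σ kqᵢ/rᵢ.
Distances from the field point to each charge: r₁ = 0.825 m, r₂ = 0.571 m, r₃ = 0.210 m, r₄ = 1.95 m.
V = k[(-2.65×10⁻⁶)/(0.825) + (-6.60×10⁻⁶)/(0.571) + (7.78×10⁻⁶)/(0.210) + (3.26×10⁻⁶)/(1.95)] = 2.15×10⁵ V.

2.15×10⁵ V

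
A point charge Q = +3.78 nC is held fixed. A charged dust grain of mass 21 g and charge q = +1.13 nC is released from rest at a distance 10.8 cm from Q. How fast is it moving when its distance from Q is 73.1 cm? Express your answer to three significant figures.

Only the electrostatic force acts, so mechanical energy is conserved: ½mv² = U₁ − U₂ = kQq(1/r₁ − 1/r₂).
U₁ − U₂ = (8.99×10⁹ N·m²/C²)(3.78×10⁻⁹ C)(1.13×10⁻⁹ C)(1/0.108 − 1/0.731) = 3.03×10⁻⁷ J.
v = √(2·3.03×10⁻⁷/0.0210) = 5.37×10⁻³ m/s.

5.37×10⁻³ m/s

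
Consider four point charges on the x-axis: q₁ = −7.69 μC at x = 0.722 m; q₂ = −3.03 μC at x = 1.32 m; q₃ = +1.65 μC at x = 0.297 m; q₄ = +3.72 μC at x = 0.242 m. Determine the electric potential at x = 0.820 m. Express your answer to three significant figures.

The total potential is the scalar sum of each charge's contribution, V = Σ kqᵢ/rᵢ.
Distances from the field point to each charge: r₁ = 0.0980 m, r₂ = 0.500 m, r₃ = 0.523 m, r₄ = 0.578 m.
V = k[(-7.69×10⁻⁶)/(0.0980) + (-3.03×10⁻⁶)/(0.500) + (1.65×10⁻⁶)/(0.523) + (3.72×10⁻⁶)/(0.578)] = -6.74×10⁵ V.

-6.74×10⁵ V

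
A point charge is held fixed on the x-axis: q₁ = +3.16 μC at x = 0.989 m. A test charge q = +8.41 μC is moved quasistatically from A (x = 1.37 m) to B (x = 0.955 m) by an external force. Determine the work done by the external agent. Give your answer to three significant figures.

For quasistatic motion the external work equals the change in potential energy: W_ext = qΔV = q(V_B − V_A).
At A: distance to the source charge is 0.381 m; V_A = kq₁/r = 7.46×10⁴ V.
At B: distance to the source charge is 0.0340 m; V_B = kq₁/r = 8.36×10⁵ V.
ΔV = V_B − V_A = 7.61×10⁵ V.
W_ext = qΔV = (8.41×10⁻⁶ C)(7.61×10⁵ V) = 6.40 J.

6.40 J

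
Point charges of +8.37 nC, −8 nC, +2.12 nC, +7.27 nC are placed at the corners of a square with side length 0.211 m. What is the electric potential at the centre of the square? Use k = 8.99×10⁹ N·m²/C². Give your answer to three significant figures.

588 V

The total potential is the scalar sum of each charge's contribution, V = Σ kqᵢ/rᵢ.
The distance from each corner to the centre is a√2/2 = 0.149 m.
V = k[(8.37×10⁻⁹)/(0.149) + (-8.00×10⁻⁹)/(0.149) + (2.12×10⁻⁹)/(0.149) + (7.27×10⁻⁹)/(0.149)] = 588 V.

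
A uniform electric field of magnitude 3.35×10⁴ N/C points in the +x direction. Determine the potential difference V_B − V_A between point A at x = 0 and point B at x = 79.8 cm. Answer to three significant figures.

In a uniform field, potential decreases in the direction of E: V_B − V_A = −E·Δx.
V_B − V_A = −(3.35×10⁴ V/m)(0.798 m) = -2.67×10⁴ V.

-2.67×10⁴ V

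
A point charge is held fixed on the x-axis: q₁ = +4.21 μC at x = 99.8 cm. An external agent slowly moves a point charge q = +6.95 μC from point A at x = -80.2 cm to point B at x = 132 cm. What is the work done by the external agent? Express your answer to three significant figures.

0.671 J

For quasistatic motion the external work equals the change in potential energy: W_ext = qΔV = q(V_B − V_A).
At A: distance to the source charge is 1.80 m; V_A = kq₁/r = 2.10×10⁴ V.
At B: distance to the source charge is 0.322 m; V_B = kq₁/r = 1.18×10⁵ V.
ΔV = V_B − V_A = 9.65×10⁴ V.
W_ext = qΔV = (6.95×10⁻⁶ C)(9.65×10⁴ V) = 0.671 J.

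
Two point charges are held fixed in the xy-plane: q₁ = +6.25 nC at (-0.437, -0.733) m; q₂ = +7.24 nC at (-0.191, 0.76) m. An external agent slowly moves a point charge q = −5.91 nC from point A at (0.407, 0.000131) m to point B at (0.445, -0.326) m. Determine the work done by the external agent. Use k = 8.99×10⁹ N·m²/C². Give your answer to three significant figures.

For quasistatic motion the external work equals the change in potential energy: W_ext = qΔV = q(V_B − V_A).
At A: distances to the source charges are 1.12 m, 0.967 m; V_A = Σ kqᵢ/rᵢ = 118 V.
At B: distances to the source charges are 0.971 m, 1.26 m; V_B = Σ kqᵢ/rᵢ = 110 V.
ΔV = V_B − V_A = -8.01 V.
W_ext = qΔV = (-5.91×10⁻⁹ C)(-8.01 V) = 4.73×10⁻⁸ J.

4.73×10⁻⁸ J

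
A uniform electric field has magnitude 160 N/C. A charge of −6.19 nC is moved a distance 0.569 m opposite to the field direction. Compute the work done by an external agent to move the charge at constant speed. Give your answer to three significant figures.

-5.64×10⁻⁷ J

The potential change for a displacement 0.569 m opposite to the field direction is ΔV = +Ed = 91.0 V.
W_ext = qΔV = -5.64×10⁻⁷ J.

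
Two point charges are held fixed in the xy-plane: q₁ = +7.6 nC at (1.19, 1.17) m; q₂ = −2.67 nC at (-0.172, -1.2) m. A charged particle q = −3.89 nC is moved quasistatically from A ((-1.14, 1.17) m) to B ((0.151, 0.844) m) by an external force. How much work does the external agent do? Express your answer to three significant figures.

For quasistatic motion the external work equals the change in potential energy: W_ext = qΔV = q(V_B − V_A).
At A: distances to the source charges are 2.33 m, 2.56 m; V_A = Σ kqᵢ/rᵢ = 19.9 V.
At B: distances to the source charges are 1.09 m, 2.07 m; V_B = Σ kqᵢ/rᵢ = 51.1 V.
ΔV = V_B − V_A = 31.2 V.
W_ext = qΔV = (-3.89×10⁻⁹ C)(31.2 V) = -1.21×10⁻⁷ J.

-1.21×10⁻⁷ J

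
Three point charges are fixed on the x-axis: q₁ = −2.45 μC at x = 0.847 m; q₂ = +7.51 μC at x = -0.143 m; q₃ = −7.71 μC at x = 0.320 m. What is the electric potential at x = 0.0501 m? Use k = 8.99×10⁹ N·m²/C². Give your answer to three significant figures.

Electric potential is a scalar, so the contributions from each charge add algebraically: V = Σ kqᵢ/rᵢ.
Distances from the field point to each charge: r₁ = 0.797 m, r₂ = 0.193 m, r₃ = 0.270 m.
V = k[(-2.45×10⁻⁶)/(0.797) + (7.51×10⁻⁶)/(0.193) + (-7.71×10⁻⁶)/(0.270)] = 6.52×10⁴ V.

6.52×10⁴ V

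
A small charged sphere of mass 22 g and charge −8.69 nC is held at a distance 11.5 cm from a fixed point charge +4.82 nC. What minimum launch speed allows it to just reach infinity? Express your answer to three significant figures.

To just escape, total mechanical energy must reach zero at infinity: ½mv²_min + U = 0, so ½mv²_min = −U = |kQq|/r.
|U| = |kQq|/r = (8.99×10⁹ N·m²/C²)(4.82×10⁻⁹)(8.69×10⁻⁹)/(0.115) = 3.27×10⁻⁶ J.
v_min = √(2|U|/m) = √(2·3.27×10⁻⁶/0.0220) = 0.0173 m/s.

0.0173 m/s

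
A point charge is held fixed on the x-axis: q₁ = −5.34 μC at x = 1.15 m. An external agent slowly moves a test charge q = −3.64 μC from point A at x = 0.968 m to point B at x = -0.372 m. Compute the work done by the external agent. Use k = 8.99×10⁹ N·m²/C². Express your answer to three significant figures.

For quasistatic motion the external work equals the change in potential energy: W_ext = qΔV = q(V_B − V_A).
At A: distance to the source charge is 0.182 m; V_A = kq₁/r = -2.64×10⁵ V.
At B: distance to the source charge is 1.52 m; V_B = kq₁/r = -3.15×10⁴ V.
ΔV = V_B − V_A = 2.32×10⁵ V.
W_ext = qΔV = (-3.64×10⁻⁶ C)(2.32×10⁵ V) = -0.845 J.

-0.845 J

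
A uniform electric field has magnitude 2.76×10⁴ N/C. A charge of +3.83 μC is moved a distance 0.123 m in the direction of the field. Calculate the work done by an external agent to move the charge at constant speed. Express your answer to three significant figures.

-0.0130 J

The potential change for a displacement 0.123 m in the direction of the field is ΔV = −Ed = -3390 V.
W_ext = qΔV = -0.0130 J.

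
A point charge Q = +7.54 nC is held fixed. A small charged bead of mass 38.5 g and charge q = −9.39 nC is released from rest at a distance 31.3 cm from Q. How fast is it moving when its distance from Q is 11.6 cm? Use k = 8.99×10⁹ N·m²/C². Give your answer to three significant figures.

0.0134 m/s

Only the electrostatic force acts, so mechanical energy is conserved: ½mv² = U₁ − U₂ = kQq(1/r₁ − 1/r₂).
U₁ − U₂ = (8.99×10⁹ N·m²/C²)(7.54×10⁻⁹ C)(-9.39×10⁻⁹ C)(1/0.313 − 1/0.116) = 3.45×10⁻⁶ J.
v = √(2·3.45×10⁻⁶/0.0385) = 0.0134 m/s.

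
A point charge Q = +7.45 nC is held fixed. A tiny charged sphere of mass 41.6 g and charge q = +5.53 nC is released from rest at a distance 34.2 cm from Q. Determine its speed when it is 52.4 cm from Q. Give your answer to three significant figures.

Only the electrostatic force acts, so mechanical energy is conserved: ½mv² = U₁ − U₂ = kQq(1/r₁ − 1/r₂).
U₁ − U₂ = (8.99×10⁹ N·m²/C²)(7.45×10⁻⁹ C)(5.53×10⁻⁹ C)(1/0.342 − 1/0.524) = 3.76×10⁻⁷ J.
v = √(2·3.76×10⁻⁷/0.0416) = 4.25×10⁻³ m/s.

4.25×10⁻³ m/s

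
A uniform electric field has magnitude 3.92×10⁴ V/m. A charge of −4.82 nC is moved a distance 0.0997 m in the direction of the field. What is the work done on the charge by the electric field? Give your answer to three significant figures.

The potential change for a displacement 0.0997 m in the direction of the field is ΔV = −Ed = -3910 V.
W_field = −qΔV = -1.88×10⁻⁵ J.

-1.88×10⁻⁵ J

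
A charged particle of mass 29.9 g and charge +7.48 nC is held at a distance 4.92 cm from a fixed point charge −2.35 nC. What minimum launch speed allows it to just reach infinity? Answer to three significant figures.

To just escape, total mechanical energy must reach zero at infinity: ½mv²_min + U = 0, so ½mv²_min = −U = |kQq|/r.
|U| = |kQq|/r = (8.99×10⁹ N·m²/C²)(2.35×10⁻⁹)(7.48×10⁻⁹)/(0.0492) = 3.21×10⁻⁶ J.
v_min = √(2|U|/m) = √(2·3.21×10⁻⁶/0.0299) = 0.0147 m/s.

0.0147 m/s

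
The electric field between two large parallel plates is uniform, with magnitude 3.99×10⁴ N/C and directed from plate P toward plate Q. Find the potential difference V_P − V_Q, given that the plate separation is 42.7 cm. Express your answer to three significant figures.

1.70×10⁴ V

In a uniform field, potential decreases in the direction of E: ΔV = −E·d for a displacement d parallel to E.
Going from Q to P is a displacement of 42.7 cm opposite to the field, so V_P − V_Q = +Ed = 1.70×10⁴ V.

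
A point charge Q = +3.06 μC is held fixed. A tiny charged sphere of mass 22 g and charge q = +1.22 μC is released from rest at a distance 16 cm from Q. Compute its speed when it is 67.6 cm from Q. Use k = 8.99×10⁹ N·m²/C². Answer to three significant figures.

Only the electrostatic force acts, so mechanical energy is conserved: ½mv² = U₁ − U₂ = kQq(1/r₁ − 1/r₂).
U₁ − U₂ = (8.99×10⁹ N·m²/C²)(3.06×10⁻⁶ C)(1.22×10⁻⁶ C)(1/0.160 − 1/0.676) = 0.160 J.
v = √(2·0.160/0.0220) = 3.82 m/s.

3.82 m/s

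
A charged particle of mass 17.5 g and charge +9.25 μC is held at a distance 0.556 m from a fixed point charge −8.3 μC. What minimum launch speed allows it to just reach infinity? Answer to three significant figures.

To just escape, total mechanical energy must reach zero at infinity: ½mv²_min + U = 0, so ½mv²_min = −U = |kQq|/r.
|U| = |kQq|/r = (8.99×10⁹ N·m²/C²)(8.30×10⁻⁶)(9.25×10⁻⁶)/(0.556) = 1.24 J.
v_min = √(2|U|/m) = √(2·1.24/0.0175) = 11.9 m/s.

11.9 m/s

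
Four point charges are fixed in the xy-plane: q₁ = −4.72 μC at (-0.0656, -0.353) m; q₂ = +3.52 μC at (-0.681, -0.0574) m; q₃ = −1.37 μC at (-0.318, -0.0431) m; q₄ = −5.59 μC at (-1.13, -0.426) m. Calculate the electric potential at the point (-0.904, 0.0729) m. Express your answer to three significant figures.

-3.50×10⁴ V

The total potential is the scalar sum of each charge's contribution, V = Σ kqᵢ/rᵢ.
Distances from the field point to each charge: r₁ = 0.940 m, r₂ = 0.258 m, r₃ = 0.597 m, r₄ = 0.548 m.
V = k[(-4.72×10⁻⁶)/(0.940) + (3.52×10⁻⁶)/(0.258) + (-1.37×10⁻⁶)/(0.597) + (-5.59×10⁻⁶)/(0.548)] = -3.50×10⁴ V.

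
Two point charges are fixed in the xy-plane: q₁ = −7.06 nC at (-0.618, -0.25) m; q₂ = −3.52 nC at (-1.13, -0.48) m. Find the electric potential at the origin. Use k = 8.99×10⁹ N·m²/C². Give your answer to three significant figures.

The total potential is the scalar sum of each charge's contribution, V = Σ kqᵢ/rᵢ.
Distances from the field point to each charge: r₁ = 0.667 m, r₂ = 1.23 m.
V = k[(-7.06×10⁻⁹)/(0.667) + (-3.52×10⁻⁹)/(1.23)] = -121 V.

-121 V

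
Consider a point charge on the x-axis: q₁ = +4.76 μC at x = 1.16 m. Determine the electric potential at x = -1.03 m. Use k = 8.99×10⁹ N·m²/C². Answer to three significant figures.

1.95×10⁴ V

The total potential is the scalar sum of each charge's contribution, V = Σ kqᵢ/rᵢ.
V = k[(4.76×10⁻⁶)/(2.19)] = 1.95×10⁴ V.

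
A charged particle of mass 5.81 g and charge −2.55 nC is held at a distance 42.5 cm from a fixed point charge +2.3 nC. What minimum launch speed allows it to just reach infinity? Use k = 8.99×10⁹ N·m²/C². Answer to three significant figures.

6.54×10⁻³ m/s

To just escape, total mechanical energy must reach zero at infinity: ½mv²_min + U = 0, so ½mv²_min = −U = |kQq|/r.
|U| = |kQq|/r = (8.99×10⁹ N·m²/C²)(2.30×10⁻⁹)(2.55×10⁻⁹)/(0.425) = 1.24×10⁻⁷ J.
v_min = √(2|U|/m) = √(2·1.24×10⁻⁷/5.81×10⁻³) = 6.54×10⁻³ m/s.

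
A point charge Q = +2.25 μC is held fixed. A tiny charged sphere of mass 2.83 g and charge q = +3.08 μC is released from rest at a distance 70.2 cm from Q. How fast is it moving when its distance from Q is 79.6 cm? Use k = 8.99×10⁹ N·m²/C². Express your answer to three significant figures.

2.72 m/s

Only the electrostatic force acts, so mechanical energy is conserved: ½mv² = U₁ − U₂ = kQq(1/r₁ − 1/r₂).
U₁ − U₂ = (8.99×10⁹ N·m²/C²)(2.25×10⁻⁶ C)(3.08×10⁻⁶ C)(1/0.702 − 1/0.796) = 0.0105 J.
v = √(2·0.0105/2.83×10⁻³) = 2.72 m/s.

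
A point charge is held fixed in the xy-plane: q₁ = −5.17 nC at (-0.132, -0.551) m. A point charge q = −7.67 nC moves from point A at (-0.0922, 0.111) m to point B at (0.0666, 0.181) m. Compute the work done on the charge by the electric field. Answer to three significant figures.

6.75×10⁻⁸ J

The work done by the electric force is W_field = −ΔU = −q(V_B − V_A) = q(V_A − V_B).
At A: distance to the source charge is 0.663 m; V_A = kq₁/r = -70.1 V.
At B: distance to the source charge is 0.758 m; V_B = kq₁/r = -61.3 V.
ΔV = V_B − V_A = 8.80 V.
W_field = −qΔV = −(-7.67×10⁻⁹ C)(8.80 V) = 6.75×10⁻⁸ J.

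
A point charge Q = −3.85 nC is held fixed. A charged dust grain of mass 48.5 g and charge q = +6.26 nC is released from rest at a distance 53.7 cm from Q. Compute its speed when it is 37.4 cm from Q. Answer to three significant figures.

Only the electrostatic force acts, so mechanical energy is conserved: ½mv² = U₁ − U₂ = kQq(1/r₁ − 1/r₂).
U₁ − U₂ = (8.99×10⁹ N·m²/C²)(-3.85×10⁻⁹ C)(6.26×10⁻⁹ C)(1/0.537 − 1/0.374) = 1.76×10⁻⁷ J.
v = √(2·1.76×10⁻⁷/0.0485) = 2.69×10⁻³ m/s.

2.69×10⁻³ m/s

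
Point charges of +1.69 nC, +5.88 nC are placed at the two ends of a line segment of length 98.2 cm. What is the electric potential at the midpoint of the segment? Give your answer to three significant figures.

139 V

The total potential is the scalar sum of each charge's contribution, V = Σ kqᵢ/rᵢ.
Each charge is 0.491 m from the midpoint.
V = k[(1.69×10⁻⁹)/(0.491) + (5.88×10⁻⁹)/(0.491)] = 139 V.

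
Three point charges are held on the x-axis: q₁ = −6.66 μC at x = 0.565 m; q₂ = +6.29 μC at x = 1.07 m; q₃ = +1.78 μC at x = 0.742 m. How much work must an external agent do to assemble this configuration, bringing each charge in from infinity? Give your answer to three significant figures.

-1.04 J

The work to assemble the configuration equals its total potential energy, U = Σ kqᵢqⱼ/rᵢⱼ over all pairs.
Pair separations: r₁₂ = 0.505 m, r₁₃ = 0.177 m, r₂₃ = 0.328 m.
U = (-0.746) + (-0.602) + (0.307) = -1.04 J.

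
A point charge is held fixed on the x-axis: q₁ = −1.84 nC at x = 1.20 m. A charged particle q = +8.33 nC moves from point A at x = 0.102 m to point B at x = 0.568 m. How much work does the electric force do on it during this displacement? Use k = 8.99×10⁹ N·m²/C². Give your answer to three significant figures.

9.25×10⁻⁸ J

The work done by the electric force is W_field = −ΔU = −q(V_B − V_A) = q(V_A − V_B).
At A: distance to the source charge is 1.10 m; V_A = kq₁/r = -15.1 V.
At B: distance to the source charge is 0.632 m; V_B = kq₁/r = -26.2 V.
ΔV = V_B − V_A = -11.1 V.
W_field = −qΔV = −(8.33×10⁻⁹ C)(-11.1 V) = 9.25×10⁻⁸ J.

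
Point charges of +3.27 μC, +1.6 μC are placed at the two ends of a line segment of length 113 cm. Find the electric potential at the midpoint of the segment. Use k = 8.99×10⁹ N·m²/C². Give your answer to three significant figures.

Electric potential is a scalar, so the contributions from each charge add algebraically: V = Σ kqᵢ/rᵢ.
Each charge is 0.565 m from the midpoint.
V = k[(3.27×10⁻⁶)/(0.565) + (1.60×10⁻⁶)/(0.565)] = 7.75×10⁴ V.

7.75×10⁴ V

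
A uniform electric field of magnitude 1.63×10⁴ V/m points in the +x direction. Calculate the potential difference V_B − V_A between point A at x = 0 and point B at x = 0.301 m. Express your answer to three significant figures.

-4910 V

In a uniform field, potential decreases in the direction of E: V_B − V_A = −E·Δx.
V_B − V_A = −(1.63×10⁴ V/m)(0.301 m) = -4910 V.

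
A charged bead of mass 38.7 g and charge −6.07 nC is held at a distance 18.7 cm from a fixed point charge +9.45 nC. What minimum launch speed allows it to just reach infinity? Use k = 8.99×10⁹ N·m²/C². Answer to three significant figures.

To just escape, total mechanical energy must reach zero at infinity: ½mv²_min + U = 0, so ½mv²_min = −U = |kQq|/r.
|U| = |kQq|/r = (8.99×10⁹ N·m²/C²)(9.45×10⁻⁹)(6.07×10⁻⁹)/(0.187) = 2.76×10⁻⁶ J.
v_min = √(2|U|/m) = √(2·2.76×10⁻⁶/0.0387) = 0.0119 m/s.

0.0119 m/s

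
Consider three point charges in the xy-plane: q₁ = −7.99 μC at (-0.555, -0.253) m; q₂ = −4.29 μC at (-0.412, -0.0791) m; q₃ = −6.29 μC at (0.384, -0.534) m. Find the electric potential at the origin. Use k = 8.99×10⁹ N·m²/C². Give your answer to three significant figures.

-2.96×10⁵ V

The total potential is the scalar sum of each charge's contribution, V = Σ kqᵢ/rᵢ.
Distances from the field point to each charge: r₁ = 0.610 m, r₂ = 0.420 m, r₃ = 0.658 m.
V = k[(-7.99×10⁻⁶)/(0.610) + (-4.29×10⁻⁶)/(0.420) + (-6.29×10⁻⁶)/(0.658)] = -2.96×10⁵ V.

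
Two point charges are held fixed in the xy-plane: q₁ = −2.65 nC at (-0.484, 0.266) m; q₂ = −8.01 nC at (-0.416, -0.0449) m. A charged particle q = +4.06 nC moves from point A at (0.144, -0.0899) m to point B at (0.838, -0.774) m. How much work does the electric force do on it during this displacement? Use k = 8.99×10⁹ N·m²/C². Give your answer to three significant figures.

The work done by the electric force is W_field = −ΔU = −q(V_B − V_A) = q(V_A − V_B).
At A: distances to the source charges are 0.722 m, 0.562 m; V_A = Σ kqᵢ/rᵢ = -161 V.
At B: distances to the source charges are 1.68 m, 1.45 m; V_B = Σ kqᵢ/rᵢ = -63.8 V.
ΔV = V_B − V_A = 97.4 V.
W_field = −qΔV = −(4.06×10⁻⁹ C)(97.4 V) = -3.95×10⁻⁷ J.

-3.95×10⁻⁷ J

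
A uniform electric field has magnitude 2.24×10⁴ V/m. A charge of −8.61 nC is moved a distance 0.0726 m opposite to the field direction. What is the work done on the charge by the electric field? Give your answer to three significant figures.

1.40×10⁻⁵ J

The potential change for a displacement 0.0726 m opposite to the field direction is ΔV = +Ed = 1630 V.
W_field = −qΔV = 1.40×10⁻⁵ J.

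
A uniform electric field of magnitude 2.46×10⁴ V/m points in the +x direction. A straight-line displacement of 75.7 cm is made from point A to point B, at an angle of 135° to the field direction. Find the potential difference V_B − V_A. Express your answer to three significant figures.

Only the component of displacement along E changes the potential: ΔV = −E·d·cosθ.
ΔV = −(2.46×10⁴ V/m)(0.757 m)cos135° = 1.32×10⁴ V.

1.32×10⁴ V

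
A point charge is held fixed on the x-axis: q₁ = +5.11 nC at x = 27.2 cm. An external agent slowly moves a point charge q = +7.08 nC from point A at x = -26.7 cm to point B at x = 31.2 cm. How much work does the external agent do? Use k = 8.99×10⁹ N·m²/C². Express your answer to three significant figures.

For quasistatic motion the external work equals the change in potential energy: W_ext = qΔV = q(V_B − V_A).
At A: distance to the source charge is 0.539 m; V_A = kq₁/r = 85.2 V.
At B: distance to the source charge is 0.0400 m; V_B = kq₁/r = 1150 V.
ΔV = V_B − V_A = 1060 V.
W_ext = qΔV = (7.08×10⁻⁹ C)(1060 V) = 7.53×10⁻⁶ J.

7.53×10⁻⁶ J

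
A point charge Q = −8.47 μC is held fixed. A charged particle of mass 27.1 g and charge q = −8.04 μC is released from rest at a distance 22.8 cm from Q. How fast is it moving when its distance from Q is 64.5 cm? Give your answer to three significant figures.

11.3 m/s

Only the electrostatic force acts, so mechanical energy is conserved: ½mv² = U₁ − U₂ = kQq(1/r₁ − 1/r₂).
U₁ − U₂ = (8.99×10⁹ N·m²/C²)(-8.47×10⁻⁶ C)(-8.04×10⁻⁶ C)(1/0.228 − 1/0.645) = 1.74 J.
v = √(2·1.74/0.0271) = 11.3 m/s.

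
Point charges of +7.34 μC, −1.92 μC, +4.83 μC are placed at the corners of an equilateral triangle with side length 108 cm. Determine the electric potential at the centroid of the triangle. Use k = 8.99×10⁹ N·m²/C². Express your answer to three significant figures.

1.48×10⁵ V

The total potential is the scalar sum of each charge's contribution, V = Σ kqᵢ/rᵢ.
The distance from each vertex to the centroid is a/√3 = 0.624 m.
V = k[(7.34×10⁻⁶)/(0.624) + (-1.92×10⁻⁶)/(0.624) + (4.83×10⁻⁶)/(0.624)] = 1.48×10⁵ V.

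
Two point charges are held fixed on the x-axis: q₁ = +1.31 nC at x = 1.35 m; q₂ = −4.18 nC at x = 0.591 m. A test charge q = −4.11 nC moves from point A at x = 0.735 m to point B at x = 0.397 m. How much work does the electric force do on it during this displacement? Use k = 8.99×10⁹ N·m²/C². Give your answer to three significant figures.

The work done by the electric force is W_field = −ΔU = −q(V_B − V_A) = q(V_A − V_B).
At A: distances to the source charges are 0.615 m, 0.144 m; V_A = Σ kqᵢ/rᵢ = -242 V.
At B: distances to the source charges are 0.953 m, 0.194 m; V_B = Σ kqᵢ/rᵢ = -181 V.
ΔV = V_B − V_A = 60.5 V.
W_field = −qΔV = −(-4.11×10⁻⁹ C)(60.5 V) = 2.49×10⁻⁷ J.

2.49×10⁻⁷ J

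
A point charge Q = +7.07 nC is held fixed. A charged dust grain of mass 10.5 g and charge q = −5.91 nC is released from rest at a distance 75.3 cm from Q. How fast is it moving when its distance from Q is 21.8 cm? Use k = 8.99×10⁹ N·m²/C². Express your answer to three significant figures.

0.0153 m/s

Only the electrostatic force acts, so mechanical energy is conserved: ½mv² = U₁ − U₂ = kQq(1/r₁ − 1/r₂).
U₁ − U₂ = (8.99×10⁹ N·m²/C²)(7.07×10⁻⁹ C)(-5.91×10⁻⁹ C)(1/0.753 − 1/0.218) = 1.22×10⁻⁶ J.
v = √(2·1.22×10⁻⁶/0.0105) = 0.0153 m/s.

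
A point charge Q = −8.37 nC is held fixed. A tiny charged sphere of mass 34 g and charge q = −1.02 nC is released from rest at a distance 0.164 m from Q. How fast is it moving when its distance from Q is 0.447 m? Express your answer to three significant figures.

4.17×10⁻³ m/s

Only the electrostatic force acts, so mechanical energy is conserved: ½mv² = U₁ − U₂ = kQq(1/r₁ − 1/r₂).
U₁ − U₂ = (8.99×10⁹ N·m²/C²)(-8.37×10⁻⁹ C)(-1.02×10⁻⁹ C)(1/0.164 − 1/0.447) = 2.96×10⁻⁷ J.
v = √(2·2.96×10⁻⁷/0.0340) = 4.17×10⁻³ m/s.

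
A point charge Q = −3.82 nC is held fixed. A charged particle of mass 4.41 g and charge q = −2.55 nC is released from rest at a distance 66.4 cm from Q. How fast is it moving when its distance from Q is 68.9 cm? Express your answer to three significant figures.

1.47×10⁻³ m/s

Only the electrostatic force acts, so mechanical energy is conserved: ½mv² = U₁ − U₂ = kQq(1/r₁ − 1/r₂).
U₁ − U₂ = (8.99×10⁹ N·m²/C²)(-3.82×10⁻⁹ C)(-2.55×10⁻⁹ C)(1/0.664 − 1/0.689) = 4.79×10⁻⁹ J.
v = √(2·4.79×10⁻⁹/4.41×10⁻³) = 1.47×10⁻³ m/s.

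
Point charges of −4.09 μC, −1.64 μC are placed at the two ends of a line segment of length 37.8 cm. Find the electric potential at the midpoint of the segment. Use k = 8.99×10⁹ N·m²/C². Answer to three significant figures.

Electric potential is a scalar, so the contributions from each charge add algebraically: V = Σ kqᵢ/rᵢ.
Each charge is 0.189 m from the midpoint.
V = k[(-4.09×10⁻⁶)/(0.189) + (-1.64×10⁻⁶)/(0.189)] = -2.73×10⁵ V.

-2.73×10⁵ V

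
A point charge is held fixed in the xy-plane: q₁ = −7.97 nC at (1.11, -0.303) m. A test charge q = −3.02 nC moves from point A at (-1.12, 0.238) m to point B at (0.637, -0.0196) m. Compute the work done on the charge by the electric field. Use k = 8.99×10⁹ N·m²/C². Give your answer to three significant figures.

-2.98×10⁻⁷ J

The work done by the electric force is W_field = −ΔU = −q(V_B − V_A) = q(V_A − V_B).
At A: distance to the source charge is 2.29 m; V_A = kq₁/r = -31.2 V.
At B: distance to the source charge is 0.551 m; V_B = kq₁/r = -130 V.
ΔV = V_B − V_A = -98.7 V.
W_field = −qΔV = −(-3.02×10⁻⁹ C)(-98.7 V) = -2.98×10⁻⁷ J.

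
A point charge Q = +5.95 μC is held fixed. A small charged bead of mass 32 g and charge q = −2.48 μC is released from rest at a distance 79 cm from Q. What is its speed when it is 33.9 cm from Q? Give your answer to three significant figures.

3.74 m/s

Only the electrostatic force acts, so mechanical energy is conserved: ½mv² = U₁ − U₂ = kQq(1/r₁ − 1/r₂).
U₁ − U₂ = (8.99×10⁹ N·m²/C²)(5.95×10⁻⁶ C)(-2.48×10⁻⁶ C)(1/0.790 − 1/0.339) = 0.223 J.
v = √(2·0.223/0.0320) = 3.74 m/s.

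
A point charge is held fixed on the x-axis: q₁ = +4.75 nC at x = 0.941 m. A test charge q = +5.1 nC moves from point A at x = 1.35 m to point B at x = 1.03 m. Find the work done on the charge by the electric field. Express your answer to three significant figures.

The work done by the electric force is W_field = −ΔU = −q(V_B − V_A) = q(V_A − V_B).
At A: distance to the source charge is 0.409 m; V_A = kq₁/r = 104 V.
At B: distance to the source charge is 0.0890 m; V_B = kq₁/r = 480 V.
ΔV = V_B − V_A = 375 V.
W_field = −qΔV = −(5.10×10⁻⁹ C)(375 V) = -1.91×10⁻⁶ J.

-1.91×10⁻⁶ J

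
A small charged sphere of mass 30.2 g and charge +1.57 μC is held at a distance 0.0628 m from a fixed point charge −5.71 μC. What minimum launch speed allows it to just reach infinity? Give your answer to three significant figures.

To just escape, total mechanical energy must reach zero at infinity: ½mv²_min + U = 0, so ½mv²_min = −U = |kQq|/r.
|U| = |kQq|/r = (8.99×10⁹ N·m²/C²)(5.71×10⁻⁶)(1.57×10⁻⁶)/(0.0628) = 1.28 J.
v_min = √(2|U|/m) = √(2·1.28/0.0302) = 9.22 m/s.

9.22 m/s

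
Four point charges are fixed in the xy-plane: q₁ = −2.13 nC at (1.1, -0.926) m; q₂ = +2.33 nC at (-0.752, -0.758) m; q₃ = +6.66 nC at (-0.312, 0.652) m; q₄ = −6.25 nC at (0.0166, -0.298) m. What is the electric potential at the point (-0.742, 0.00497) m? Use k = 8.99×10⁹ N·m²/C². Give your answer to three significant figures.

Electric potential is a scalar, so the contributions from each charge add algebraically: V = Σ kqᵢ/rᵢ.
Distances from the field point to each charge: r₁ = 2.06 m, r₂ = 0.763 m, r₃ = 0.777 m, r₄ = 0.817 m.
V = k[(-2.13×10⁻⁹)/(2.06) + (2.33×10⁻⁹)/(0.763) + (6.66×10⁻⁹)/(0.777) + (-6.25×10⁻⁹)/(0.817)] = 26.5 V.

26.5 V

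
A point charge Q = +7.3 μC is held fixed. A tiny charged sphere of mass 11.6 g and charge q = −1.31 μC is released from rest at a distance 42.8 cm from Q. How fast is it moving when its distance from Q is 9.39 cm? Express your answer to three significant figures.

Only the electrostatic force acts, so mechanical energy is conserved: ½mv² = U₁ − U₂ = kQq(1/r₁ − 1/r₂).
U₁ − U₂ = (8.99×10⁹ N·m²/C²)(7.30×10⁻⁶ C)(-1.31×10⁻⁶ C)(1/0.428 − 1/0.0939) = 0.715 J.
v = √(2·0.715/0.0116) = 11.1 m/s.

11.1 m/s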